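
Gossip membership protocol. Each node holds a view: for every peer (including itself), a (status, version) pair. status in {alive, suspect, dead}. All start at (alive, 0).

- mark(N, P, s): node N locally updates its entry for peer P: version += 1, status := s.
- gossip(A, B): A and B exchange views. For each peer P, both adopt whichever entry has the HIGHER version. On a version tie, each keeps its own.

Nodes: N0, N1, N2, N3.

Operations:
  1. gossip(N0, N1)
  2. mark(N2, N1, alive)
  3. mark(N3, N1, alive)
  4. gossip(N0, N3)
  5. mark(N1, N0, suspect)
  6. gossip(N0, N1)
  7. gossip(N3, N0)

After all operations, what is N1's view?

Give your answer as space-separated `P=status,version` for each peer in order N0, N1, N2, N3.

Answer: N0=suspect,1 N1=alive,1 N2=alive,0 N3=alive,0

Derivation:
Op 1: gossip N0<->N1 -> N0.N0=(alive,v0) N0.N1=(alive,v0) N0.N2=(alive,v0) N0.N3=(alive,v0) | N1.N0=(alive,v0) N1.N1=(alive,v0) N1.N2=(alive,v0) N1.N3=(alive,v0)
Op 2: N2 marks N1=alive -> (alive,v1)
Op 3: N3 marks N1=alive -> (alive,v1)
Op 4: gossip N0<->N3 -> N0.N0=(alive,v0) N0.N1=(alive,v1) N0.N2=(alive,v0) N0.N3=(alive,v0) | N3.N0=(alive,v0) N3.N1=(alive,v1) N3.N2=(alive,v0) N3.N3=(alive,v0)
Op 5: N1 marks N0=suspect -> (suspect,v1)
Op 6: gossip N0<->N1 -> N0.N0=(suspect,v1) N0.N1=(alive,v1) N0.N2=(alive,v0) N0.N3=(alive,v0) | N1.N0=(suspect,v1) N1.N1=(alive,v1) N1.N2=(alive,v0) N1.N3=(alive,v0)
Op 7: gossip N3<->N0 -> N3.N0=(suspect,v1) N3.N1=(alive,v1) N3.N2=(alive,v0) N3.N3=(alive,v0) | N0.N0=(suspect,v1) N0.N1=(alive,v1) N0.N2=(alive,v0) N0.N3=(alive,v0)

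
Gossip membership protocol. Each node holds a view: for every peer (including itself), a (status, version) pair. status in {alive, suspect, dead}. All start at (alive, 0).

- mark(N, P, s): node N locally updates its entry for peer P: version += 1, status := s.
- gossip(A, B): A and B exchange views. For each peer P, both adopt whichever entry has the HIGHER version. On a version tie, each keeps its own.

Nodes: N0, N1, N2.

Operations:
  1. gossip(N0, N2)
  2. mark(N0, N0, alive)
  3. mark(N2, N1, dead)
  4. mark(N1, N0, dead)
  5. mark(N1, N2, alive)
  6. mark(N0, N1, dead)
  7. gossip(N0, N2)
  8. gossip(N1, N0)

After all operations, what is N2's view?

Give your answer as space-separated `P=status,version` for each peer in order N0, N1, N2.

Answer: N0=alive,1 N1=dead,1 N2=alive,0

Derivation:
Op 1: gossip N0<->N2 -> N0.N0=(alive,v0) N0.N1=(alive,v0) N0.N2=(alive,v0) | N2.N0=(alive,v0) N2.N1=(alive,v0) N2.N2=(alive,v0)
Op 2: N0 marks N0=alive -> (alive,v1)
Op 3: N2 marks N1=dead -> (dead,v1)
Op 4: N1 marks N0=dead -> (dead,v1)
Op 5: N1 marks N2=alive -> (alive,v1)
Op 6: N0 marks N1=dead -> (dead,v1)
Op 7: gossip N0<->N2 -> N0.N0=(alive,v1) N0.N1=(dead,v1) N0.N2=(alive,v0) | N2.N0=(alive,v1) N2.N1=(dead,v1) N2.N2=(alive,v0)
Op 8: gossip N1<->N0 -> N1.N0=(dead,v1) N1.N1=(dead,v1) N1.N2=(alive,v1) | N0.N0=(alive,v1) N0.N1=(dead,v1) N0.N2=(alive,v1)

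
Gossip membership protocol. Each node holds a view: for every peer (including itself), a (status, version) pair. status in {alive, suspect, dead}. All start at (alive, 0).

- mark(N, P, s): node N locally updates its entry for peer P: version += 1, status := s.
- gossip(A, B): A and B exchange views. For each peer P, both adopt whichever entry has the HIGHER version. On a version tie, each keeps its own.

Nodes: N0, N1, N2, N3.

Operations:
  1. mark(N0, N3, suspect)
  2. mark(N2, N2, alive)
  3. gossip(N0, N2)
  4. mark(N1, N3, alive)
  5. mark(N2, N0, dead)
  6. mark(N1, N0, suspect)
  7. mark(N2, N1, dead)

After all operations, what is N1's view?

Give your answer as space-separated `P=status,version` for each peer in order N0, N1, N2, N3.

Op 1: N0 marks N3=suspect -> (suspect,v1)
Op 2: N2 marks N2=alive -> (alive,v1)
Op 3: gossip N0<->N2 -> N0.N0=(alive,v0) N0.N1=(alive,v0) N0.N2=(alive,v1) N0.N3=(suspect,v1) | N2.N0=(alive,v0) N2.N1=(alive,v0) N2.N2=(alive,v1) N2.N3=(suspect,v1)
Op 4: N1 marks N3=alive -> (alive,v1)
Op 5: N2 marks N0=dead -> (dead,v1)
Op 6: N1 marks N0=suspect -> (suspect,v1)
Op 7: N2 marks N1=dead -> (dead,v1)

Answer: N0=suspect,1 N1=alive,0 N2=alive,0 N3=alive,1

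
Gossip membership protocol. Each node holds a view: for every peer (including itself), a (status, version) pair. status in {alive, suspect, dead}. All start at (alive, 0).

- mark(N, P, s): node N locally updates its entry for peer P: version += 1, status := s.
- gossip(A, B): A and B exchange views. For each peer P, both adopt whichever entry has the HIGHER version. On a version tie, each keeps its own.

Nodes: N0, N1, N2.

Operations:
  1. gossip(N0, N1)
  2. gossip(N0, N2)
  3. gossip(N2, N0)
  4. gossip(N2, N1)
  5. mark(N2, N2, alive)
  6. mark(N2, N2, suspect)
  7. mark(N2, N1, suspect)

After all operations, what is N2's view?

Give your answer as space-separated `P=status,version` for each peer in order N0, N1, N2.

Op 1: gossip N0<->N1 -> N0.N0=(alive,v0) N0.N1=(alive,v0) N0.N2=(alive,v0) | N1.N0=(alive,v0) N1.N1=(alive,v0) N1.N2=(alive,v0)
Op 2: gossip N0<->N2 -> N0.N0=(alive,v0) N0.N1=(alive,v0) N0.N2=(alive,v0) | N2.N0=(alive,v0) N2.N1=(alive,v0) N2.N2=(alive,v0)
Op 3: gossip N2<->N0 -> N2.N0=(alive,v0) N2.N1=(alive,v0) N2.N2=(alive,v0) | N0.N0=(alive,v0) N0.N1=(alive,v0) N0.N2=(alive,v0)
Op 4: gossip N2<->N1 -> N2.N0=(alive,v0) N2.N1=(alive,v0) N2.N2=(alive,v0) | N1.N0=(alive,v0) N1.N1=(alive,v0) N1.N2=(alive,v0)
Op 5: N2 marks N2=alive -> (alive,v1)
Op 6: N2 marks N2=suspect -> (suspect,v2)
Op 7: N2 marks N1=suspect -> (suspect,v1)

Answer: N0=alive,0 N1=suspect,1 N2=suspect,2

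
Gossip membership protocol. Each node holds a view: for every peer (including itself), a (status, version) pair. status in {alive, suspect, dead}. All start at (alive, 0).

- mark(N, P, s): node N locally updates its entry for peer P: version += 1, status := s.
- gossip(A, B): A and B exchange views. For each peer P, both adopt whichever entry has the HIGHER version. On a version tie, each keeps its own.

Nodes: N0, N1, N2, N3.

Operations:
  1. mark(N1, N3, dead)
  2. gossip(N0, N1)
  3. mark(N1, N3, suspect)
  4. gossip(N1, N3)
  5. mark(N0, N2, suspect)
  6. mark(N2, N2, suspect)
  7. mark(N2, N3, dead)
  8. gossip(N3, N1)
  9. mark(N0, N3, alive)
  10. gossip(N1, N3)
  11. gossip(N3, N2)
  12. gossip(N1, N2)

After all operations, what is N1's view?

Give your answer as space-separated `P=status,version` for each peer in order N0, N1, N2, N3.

Answer: N0=alive,0 N1=alive,0 N2=suspect,1 N3=suspect,2

Derivation:
Op 1: N1 marks N3=dead -> (dead,v1)
Op 2: gossip N0<->N1 -> N0.N0=(alive,v0) N0.N1=(alive,v0) N0.N2=(alive,v0) N0.N3=(dead,v1) | N1.N0=(alive,v0) N1.N1=(alive,v0) N1.N2=(alive,v0) N1.N3=(dead,v1)
Op 3: N1 marks N3=suspect -> (suspect,v2)
Op 4: gossip N1<->N3 -> N1.N0=(alive,v0) N1.N1=(alive,v0) N1.N2=(alive,v0) N1.N3=(suspect,v2) | N3.N0=(alive,v0) N3.N1=(alive,v0) N3.N2=(alive,v0) N3.N3=(suspect,v2)
Op 5: N0 marks N2=suspect -> (suspect,v1)
Op 6: N2 marks N2=suspect -> (suspect,v1)
Op 7: N2 marks N3=dead -> (dead,v1)
Op 8: gossip N3<->N1 -> N3.N0=(alive,v0) N3.N1=(alive,v0) N3.N2=(alive,v0) N3.N3=(suspect,v2) | N1.N0=(alive,v0) N1.N1=(alive,v0) N1.N2=(alive,v0) N1.N3=(suspect,v2)
Op 9: N0 marks N3=alive -> (alive,v2)
Op 10: gossip N1<->N3 -> N1.N0=(alive,v0) N1.N1=(alive,v0) N1.N2=(alive,v0) N1.N3=(suspect,v2) | N3.N0=(alive,v0) N3.N1=(alive,v0) N3.N2=(alive,v0) N3.N3=(suspect,v2)
Op 11: gossip N3<->N2 -> N3.N0=(alive,v0) N3.N1=(alive,v0) N3.N2=(suspect,v1) N3.N3=(suspect,v2) | N2.N0=(alive,v0) N2.N1=(alive,v0) N2.N2=(suspect,v1) N2.N3=(suspect,v2)
Op 12: gossip N1<->N2 -> N1.N0=(alive,v0) N1.N1=(alive,v0) N1.N2=(suspect,v1) N1.N3=(suspect,v2) | N2.N0=(alive,v0) N2.N1=(alive,v0) N2.N2=(suspect,v1) N2.N3=(suspect,v2)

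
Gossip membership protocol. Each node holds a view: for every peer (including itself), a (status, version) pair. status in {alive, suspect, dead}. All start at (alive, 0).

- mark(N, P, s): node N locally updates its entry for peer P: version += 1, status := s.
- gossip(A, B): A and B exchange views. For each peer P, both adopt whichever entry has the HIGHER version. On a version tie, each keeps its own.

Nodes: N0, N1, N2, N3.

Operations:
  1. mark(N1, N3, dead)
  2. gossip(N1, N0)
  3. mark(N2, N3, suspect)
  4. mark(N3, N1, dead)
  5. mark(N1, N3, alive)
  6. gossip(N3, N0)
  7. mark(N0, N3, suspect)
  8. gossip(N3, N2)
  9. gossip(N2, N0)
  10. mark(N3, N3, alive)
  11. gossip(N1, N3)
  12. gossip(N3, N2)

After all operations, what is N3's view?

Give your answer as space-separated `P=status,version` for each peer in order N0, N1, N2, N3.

Op 1: N1 marks N3=dead -> (dead,v1)
Op 2: gossip N1<->N0 -> N1.N0=(alive,v0) N1.N1=(alive,v0) N1.N2=(alive,v0) N1.N3=(dead,v1) | N0.N0=(alive,v0) N0.N1=(alive,v0) N0.N2=(alive,v0) N0.N3=(dead,v1)
Op 3: N2 marks N3=suspect -> (suspect,v1)
Op 4: N3 marks N1=dead -> (dead,v1)
Op 5: N1 marks N3=alive -> (alive,v2)
Op 6: gossip N3<->N0 -> N3.N0=(alive,v0) N3.N1=(dead,v1) N3.N2=(alive,v0) N3.N3=(dead,v1) | N0.N0=(alive,v0) N0.N1=(dead,v1) N0.N2=(alive,v0) N0.N3=(dead,v1)
Op 7: N0 marks N3=suspect -> (suspect,v2)
Op 8: gossip N3<->N2 -> N3.N0=(alive,v0) N3.N1=(dead,v1) N3.N2=(alive,v0) N3.N3=(dead,v1) | N2.N0=(alive,v0) N2.N1=(dead,v1) N2.N2=(alive,v0) N2.N3=(suspect,v1)
Op 9: gossip N2<->N0 -> N2.N0=(alive,v0) N2.N1=(dead,v1) N2.N2=(alive,v0) N2.N3=(suspect,v2) | N0.N0=(alive,v0) N0.N1=(dead,v1) N0.N2=(alive,v0) N0.N3=(suspect,v2)
Op 10: N3 marks N3=alive -> (alive,v2)
Op 11: gossip N1<->N3 -> N1.N0=(alive,v0) N1.N1=(dead,v1) N1.N2=(alive,v0) N1.N3=(alive,v2) | N3.N0=(alive,v0) N3.N1=(dead,v1) N3.N2=(alive,v0) N3.N3=(alive,v2)
Op 12: gossip N3<->N2 -> N3.N0=(alive,v0) N3.N1=(dead,v1) N3.N2=(alive,v0) N3.N3=(alive,v2) | N2.N0=(alive,v0) N2.N1=(dead,v1) N2.N2=(alive,v0) N2.N3=(suspect,v2)

Answer: N0=alive,0 N1=dead,1 N2=alive,0 N3=alive,2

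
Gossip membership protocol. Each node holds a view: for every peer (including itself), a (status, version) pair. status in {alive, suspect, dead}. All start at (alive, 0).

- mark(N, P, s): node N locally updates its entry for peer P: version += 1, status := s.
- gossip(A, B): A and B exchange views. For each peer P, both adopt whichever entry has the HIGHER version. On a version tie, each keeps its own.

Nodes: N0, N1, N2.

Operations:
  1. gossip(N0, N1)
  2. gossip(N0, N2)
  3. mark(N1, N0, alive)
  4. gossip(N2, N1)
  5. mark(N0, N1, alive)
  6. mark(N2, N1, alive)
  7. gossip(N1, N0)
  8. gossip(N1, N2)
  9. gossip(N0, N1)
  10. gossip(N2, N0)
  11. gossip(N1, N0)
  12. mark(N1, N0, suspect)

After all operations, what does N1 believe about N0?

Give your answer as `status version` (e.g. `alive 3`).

Answer: suspect 2

Derivation:
Op 1: gossip N0<->N1 -> N0.N0=(alive,v0) N0.N1=(alive,v0) N0.N2=(alive,v0) | N1.N0=(alive,v0) N1.N1=(alive,v0) N1.N2=(alive,v0)
Op 2: gossip N0<->N2 -> N0.N0=(alive,v0) N0.N1=(alive,v0) N0.N2=(alive,v0) | N2.N0=(alive,v0) N2.N1=(alive,v0) N2.N2=(alive,v0)
Op 3: N1 marks N0=alive -> (alive,v1)
Op 4: gossip N2<->N1 -> N2.N0=(alive,v1) N2.N1=(alive,v0) N2.N2=(alive,v0) | N1.N0=(alive,v1) N1.N1=(alive,v0) N1.N2=(alive,v0)
Op 5: N0 marks N1=alive -> (alive,v1)
Op 6: N2 marks N1=alive -> (alive,v1)
Op 7: gossip N1<->N0 -> N1.N0=(alive,v1) N1.N1=(alive,v1) N1.N2=(alive,v0) | N0.N0=(alive,v1) N0.N1=(alive,v1) N0.N2=(alive,v0)
Op 8: gossip N1<->N2 -> N1.N0=(alive,v1) N1.N1=(alive,v1) N1.N2=(alive,v0) | N2.N0=(alive,v1) N2.N1=(alive,v1) N2.N2=(alive,v0)
Op 9: gossip N0<->N1 -> N0.N0=(alive,v1) N0.N1=(alive,v1) N0.N2=(alive,v0) | N1.N0=(alive,v1) N1.N1=(alive,v1) N1.N2=(alive,v0)
Op 10: gossip N2<->N0 -> N2.N0=(alive,v1) N2.N1=(alive,v1) N2.N2=(alive,v0) | N0.N0=(alive,v1) N0.N1=(alive,v1) N0.N2=(alive,v0)
Op 11: gossip N1<->N0 -> N1.N0=(alive,v1) N1.N1=(alive,v1) N1.N2=(alive,v0) | N0.N0=(alive,v1) N0.N1=(alive,v1) N0.N2=(alive,v0)
Op 12: N1 marks N0=suspect -> (suspect,v2)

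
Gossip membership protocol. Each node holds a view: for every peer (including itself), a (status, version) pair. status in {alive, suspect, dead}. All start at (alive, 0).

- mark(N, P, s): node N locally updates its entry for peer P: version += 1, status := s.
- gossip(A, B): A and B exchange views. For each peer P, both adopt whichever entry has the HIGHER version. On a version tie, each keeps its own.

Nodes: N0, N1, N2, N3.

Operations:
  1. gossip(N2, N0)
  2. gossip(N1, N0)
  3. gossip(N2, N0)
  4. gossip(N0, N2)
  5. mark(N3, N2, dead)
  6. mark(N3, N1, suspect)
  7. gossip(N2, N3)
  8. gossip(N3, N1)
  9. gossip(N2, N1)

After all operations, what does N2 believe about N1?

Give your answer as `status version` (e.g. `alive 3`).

Op 1: gossip N2<->N0 -> N2.N0=(alive,v0) N2.N1=(alive,v0) N2.N2=(alive,v0) N2.N3=(alive,v0) | N0.N0=(alive,v0) N0.N1=(alive,v0) N0.N2=(alive,v0) N0.N3=(alive,v0)
Op 2: gossip N1<->N0 -> N1.N0=(alive,v0) N1.N1=(alive,v0) N1.N2=(alive,v0) N1.N3=(alive,v0) | N0.N0=(alive,v0) N0.N1=(alive,v0) N0.N2=(alive,v0) N0.N3=(alive,v0)
Op 3: gossip N2<->N0 -> N2.N0=(alive,v0) N2.N1=(alive,v0) N2.N2=(alive,v0) N2.N3=(alive,v0) | N0.N0=(alive,v0) N0.N1=(alive,v0) N0.N2=(alive,v0) N0.N3=(alive,v0)
Op 4: gossip N0<->N2 -> N0.N0=(alive,v0) N0.N1=(alive,v0) N0.N2=(alive,v0) N0.N3=(alive,v0) | N2.N0=(alive,v0) N2.N1=(alive,v0) N2.N2=(alive,v0) N2.N3=(alive,v0)
Op 5: N3 marks N2=dead -> (dead,v1)
Op 6: N3 marks N1=suspect -> (suspect,v1)
Op 7: gossip N2<->N3 -> N2.N0=(alive,v0) N2.N1=(suspect,v1) N2.N2=(dead,v1) N2.N3=(alive,v0) | N3.N0=(alive,v0) N3.N1=(suspect,v1) N3.N2=(dead,v1) N3.N3=(alive,v0)
Op 8: gossip N3<->N1 -> N3.N0=(alive,v0) N3.N1=(suspect,v1) N3.N2=(dead,v1) N3.N3=(alive,v0) | N1.N0=(alive,v0) N1.N1=(suspect,v1) N1.N2=(dead,v1) N1.N3=(alive,v0)
Op 9: gossip N2<->N1 -> N2.N0=(alive,v0) N2.N1=(suspect,v1) N2.N2=(dead,v1) N2.N3=(alive,v0) | N1.N0=(alive,v0) N1.N1=(suspect,v1) N1.N2=(dead,v1) N1.N3=(alive,v0)

Answer: suspect 1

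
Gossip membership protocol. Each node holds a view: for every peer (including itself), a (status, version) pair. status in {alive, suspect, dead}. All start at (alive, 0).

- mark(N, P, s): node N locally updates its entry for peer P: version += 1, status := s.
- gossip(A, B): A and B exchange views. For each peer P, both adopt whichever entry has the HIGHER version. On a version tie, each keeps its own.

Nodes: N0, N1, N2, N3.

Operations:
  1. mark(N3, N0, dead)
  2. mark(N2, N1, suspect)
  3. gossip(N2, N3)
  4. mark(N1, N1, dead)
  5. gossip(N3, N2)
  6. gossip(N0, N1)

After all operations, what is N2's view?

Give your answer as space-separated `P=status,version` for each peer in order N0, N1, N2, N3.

Answer: N0=dead,1 N1=suspect,1 N2=alive,0 N3=alive,0

Derivation:
Op 1: N3 marks N0=dead -> (dead,v1)
Op 2: N2 marks N1=suspect -> (suspect,v1)
Op 3: gossip N2<->N3 -> N2.N0=(dead,v1) N2.N1=(suspect,v1) N2.N2=(alive,v0) N2.N3=(alive,v0) | N3.N0=(dead,v1) N3.N1=(suspect,v1) N3.N2=(alive,v0) N3.N3=(alive,v0)
Op 4: N1 marks N1=dead -> (dead,v1)
Op 5: gossip N3<->N2 -> N3.N0=(dead,v1) N3.N1=(suspect,v1) N3.N2=(alive,v0) N3.N3=(alive,v0) | N2.N0=(dead,v1) N2.N1=(suspect,v1) N2.N2=(alive,v0) N2.N3=(alive,v0)
Op 6: gossip N0<->N1 -> N0.N0=(alive,v0) N0.N1=(dead,v1) N0.N2=(alive,v0) N0.N3=(alive,v0) | N1.N0=(alive,v0) N1.N1=(dead,v1) N1.N2=(alive,v0) N1.N3=(alive,v0)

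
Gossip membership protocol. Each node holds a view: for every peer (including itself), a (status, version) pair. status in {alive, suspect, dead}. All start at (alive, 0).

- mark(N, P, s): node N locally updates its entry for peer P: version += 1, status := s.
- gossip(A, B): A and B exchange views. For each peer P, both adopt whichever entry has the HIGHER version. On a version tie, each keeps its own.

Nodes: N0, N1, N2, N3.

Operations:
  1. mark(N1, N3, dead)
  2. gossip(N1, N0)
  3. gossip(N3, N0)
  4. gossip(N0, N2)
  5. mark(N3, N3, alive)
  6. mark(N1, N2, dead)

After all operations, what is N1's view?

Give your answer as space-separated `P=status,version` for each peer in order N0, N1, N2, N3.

Op 1: N1 marks N3=dead -> (dead,v1)
Op 2: gossip N1<->N0 -> N1.N0=(alive,v0) N1.N1=(alive,v0) N1.N2=(alive,v0) N1.N3=(dead,v1) | N0.N0=(alive,v0) N0.N1=(alive,v0) N0.N2=(alive,v0) N0.N3=(dead,v1)
Op 3: gossip N3<->N0 -> N3.N0=(alive,v0) N3.N1=(alive,v0) N3.N2=(alive,v0) N3.N3=(dead,v1) | N0.N0=(alive,v0) N0.N1=(alive,v0) N0.N2=(alive,v0) N0.N3=(dead,v1)
Op 4: gossip N0<->N2 -> N0.N0=(alive,v0) N0.N1=(alive,v0) N0.N2=(alive,v0) N0.N3=(dead,v1) | N2.N0=(alive,v0) N2.N1=(alive,v0) N2.N2=(alive,v0) N2.N3=(dead,v1)
Op 5: N3 marks N3=alive -> (alive,v2)
Op 6: N1 marks N2=dead -> (dead,v1)

Answer: N0=alive,0 N1=alive,0 N2=dead,1 N3=dead,1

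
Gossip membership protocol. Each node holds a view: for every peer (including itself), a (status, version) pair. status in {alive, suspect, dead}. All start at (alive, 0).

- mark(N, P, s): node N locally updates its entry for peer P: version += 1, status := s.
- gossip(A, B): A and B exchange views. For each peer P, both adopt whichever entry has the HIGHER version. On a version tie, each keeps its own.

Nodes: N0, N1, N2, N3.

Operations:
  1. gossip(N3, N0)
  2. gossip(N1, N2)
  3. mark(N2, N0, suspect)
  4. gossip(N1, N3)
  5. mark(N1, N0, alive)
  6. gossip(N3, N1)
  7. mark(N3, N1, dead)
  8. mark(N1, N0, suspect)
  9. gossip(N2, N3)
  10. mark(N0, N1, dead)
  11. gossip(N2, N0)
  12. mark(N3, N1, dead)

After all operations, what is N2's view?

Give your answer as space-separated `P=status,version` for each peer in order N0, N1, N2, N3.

Answer: N0=suspect,1 N1=dead,1 N2=alive,0 N3=alive,0

Derivation:
Op 1: gossip N3<->N0 -> N3.N0=(alive,v0) N3.N1=(alive,v0) N3.N2=(alive,v0) N3.N3=(alive,v0) | N0.N0=(alive,v0) N0.N1=(alive,v0) N0.N2=(alive,v0) N0.N3=(alive,v0)
Op 2: gossip N1<->N2 -> N1.N0=(alive,v0) N1.N1=(alive,v0) N1.N2=(alive,v0) N1.N3=(alive,v0) | N2.N0=(alive,v0) N2.N1=(alive,v0) N2.N2=(alive,v0) N2.N3=(alive,v0)
Op 3: N2 marks N0=suspect -> (suspect,v1)
Op 4: gossip N1<->N3 -> N1.N0=(alive,v0) N1.N1=(alive,v0) N1.N2=(alive,v0) N1.N3=(alive,v0) | N3.N0=(alive,v0) N3.N1=(alive,v0) N3.N2=(alive,v0) N3.N3=(alive,v0)
Op 5: N1 marks N0=alive -> (alive,v1)
Op 6: gossip N3<->N1 -> N3.N0=(alive,v1) N3.N1=(alive,v0) N3.N2=(alive,v0) N3.N3=(alive,v0) | N1.N0=(alive,v1) N1.N1=(alive,v0) N1.N2=(alive,v0) N1.N3=(alive,v0)
Op 7: N3 marks N1=dead -> (dead,v1)
Op 8: N1 marks N0=suspect -> (suspect,v2)
Op 9: gossip N2<->N3 -> N2.N0=(suspect,v1) N2.N1=(dead,v1) N2.N2=(alive,v0) N2.N3=(alive,v0) | N3.N0=(alive,v1) N3.N1=(dead,v1) N3.N2=(alive,v0) N3.N3=(alive,v0)
Op 10: N0 marks N1=dead -> (dead,v1)
Op 11: gossip N2<->N0 -> N2.N0=(suspect,v1) N2.N1=(dead,v1) N2.N2=(alive,v0) N2.N3=(alive,v0) | N0.N0=(suspect,v1) N0.N1=(dead,v1) N0.N2=(alive,v0) N0.N3=(alive,v0)
Op 12: N3 marks N1=dead -> (dead,v2)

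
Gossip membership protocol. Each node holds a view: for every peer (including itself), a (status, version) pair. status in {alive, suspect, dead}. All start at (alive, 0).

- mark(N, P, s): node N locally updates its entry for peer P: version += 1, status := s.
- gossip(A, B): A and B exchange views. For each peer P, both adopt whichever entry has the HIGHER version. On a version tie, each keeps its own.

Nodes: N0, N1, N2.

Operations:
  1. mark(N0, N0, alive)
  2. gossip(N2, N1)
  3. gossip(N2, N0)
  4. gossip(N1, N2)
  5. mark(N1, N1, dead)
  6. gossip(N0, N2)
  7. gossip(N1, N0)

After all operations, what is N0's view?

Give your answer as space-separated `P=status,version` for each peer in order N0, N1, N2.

Op 1: N0 marks N0=alive -> (alive,v1)
Op 2: gossip N2<->N1 -> N2.N0=(alive,v0) N2.N1=(alive,v0) N2.N2=(alive,v0) | N1.N0=(alive,v0) N1.N1=(alive,v0) N1.N2=(alive,v0)
Op 3: gossip N2<->N0 -> N2.N0=(alive,v1) N2.N1=(alive,v0) N2.N2=(alive,v0) | N0.N0=(alive,v1) N0.N1=(alive,v0) N0.N2=(alive,v0)
Op 4: gossip N1<->N2 -> N1.N0=(alive,v1) N1.N1=(alive,v0) N1.N2=(alive,v0) | N2.N0=(alive,v1) N2.N1=(alive,v0) N2.N2=(alive,v0)
Op 5: N1 marks N1=dead -> (dead,v1)
Op 6: gossip N0<->N2 -> N0.N0=(alive,v1) N0.N1=(alive,v0) N0.N2=(alive,v0) | N2.N0=(alive,v1) N2.N1=(alive,v0) N2.N2=(alive,v0)
Op 7: gossip N1<->N0 -> N1.N0=(alive,v1) N1.N1=(dead,v1) N1.N2=(alive,v0) | N0.N0=(alive,v1) N0.N1=(dead,v1) N0.N2=(alive,v0)

Answer: N0=alive,1 N1=dead,1 N2=alive,0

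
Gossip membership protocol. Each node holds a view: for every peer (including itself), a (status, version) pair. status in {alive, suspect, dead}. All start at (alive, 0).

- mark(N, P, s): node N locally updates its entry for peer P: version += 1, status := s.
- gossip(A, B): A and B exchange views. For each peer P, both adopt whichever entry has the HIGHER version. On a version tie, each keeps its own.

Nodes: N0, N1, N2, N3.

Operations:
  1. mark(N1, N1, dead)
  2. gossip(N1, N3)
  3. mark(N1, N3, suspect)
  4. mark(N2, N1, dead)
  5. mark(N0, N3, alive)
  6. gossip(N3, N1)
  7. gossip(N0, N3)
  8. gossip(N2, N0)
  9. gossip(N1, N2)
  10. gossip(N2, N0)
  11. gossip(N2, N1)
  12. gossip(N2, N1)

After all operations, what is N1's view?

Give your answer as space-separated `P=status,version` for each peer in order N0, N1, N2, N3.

Op 1: N1 marks N1=dead -> (dead,v1)
Op 2: gossip N1<->N3 -> N1.N0=(alive,v0) N1.N1=(dead,v1) N1.N2=(alive,v0) N1.N3=(alive,v0) | N3.N0=(alive,v0) N3.N1=(dead,v1) N3.N2=(alive,v0) N3.N3=(alive,v0)
Op 3: N1 marks N3=suspect -> (suspect,v1)
Op 4: N2 marks N1=dead -> (dead,v1)
Op 5: N0 marks N3=alive -> (alive,v1)
Op 6: gossip N3<->N1 -> N3.N0=(alive,v0) N3.N1=(dead,v1) N3.N2=(alive,v0) N3.N3=(suspect,v1) | N1.N0=(alive,v0) N1.N1=(dead,v1) N1.N2=(alive,v0) N1.N3=(suspect,v1)
Op 7: gossip N0<->N3 -> N0.N0=(alive,v0) N0.N1=(dead,v1) N0.N2=(alive,v0) N0.N3=(alive,v1) | N3.N0=(alive,v0) N3.N1=(dead,v1) N3.N2=(alive,v0) N3.N3=(suspect,v1)
Op 8: gossip N2<->N0 -> N2.N0=(alive,v0) N2.N1=(dead,v1) N2.N2=(alive,v0) N2.N3=(alive,v1) | N0.N0=(alive,v0) N0.N1=(dead,v1) N0.N2=(alive,v0) N0.N3=(alive,v1)
Op 9: gossip N1<->N2 -> N1.N0=(alive,v0) N1.N1=(dead,v1) N1.N2=(alive,v0) N1.N3=(suspect,v1) | N2.N0=(alive,v0) N2.N1=(dead,v1) N2.N2=(alive,v0) N2.N3=(alive,v1)
Op 10: gossip N2<->N0 -> N2.N0=(alive,v0) N2.N1=(dead,v1) N2.N2=(alive,v0) N2.N3=(alive,v1) | N0.N0=(alive,v0) N0.N1=(dead,v1) N0.N2=(alive,v0) N0.N3=(alive,v1)
Op 11: gossip N2<->N1 -> N2.N0=(alive,v0) N2.N1=(dead,v1) N2.N2=(alive,v0) N2.N3=(alive,v1) | N1.N0=(alive,v0) N1.N1=(dead,v1) N1.N2=(alive,v0) N1.N3=(suspect,v1)
Op 12: gossip N2<->N1 -> N2.N0=(alive,v0) N2.N1=(dead,v1) N2.N2=(alive,v0) N2.N3=(alive,v1) | N1.N0=(alive,v0) N1.N1=(dead,v1) N1.N2=(alive,v0) N1.N3=(suspect,v1)

Answer: N0=alive,0 N1=dead,1 N2=alive,0 N3=suspect,1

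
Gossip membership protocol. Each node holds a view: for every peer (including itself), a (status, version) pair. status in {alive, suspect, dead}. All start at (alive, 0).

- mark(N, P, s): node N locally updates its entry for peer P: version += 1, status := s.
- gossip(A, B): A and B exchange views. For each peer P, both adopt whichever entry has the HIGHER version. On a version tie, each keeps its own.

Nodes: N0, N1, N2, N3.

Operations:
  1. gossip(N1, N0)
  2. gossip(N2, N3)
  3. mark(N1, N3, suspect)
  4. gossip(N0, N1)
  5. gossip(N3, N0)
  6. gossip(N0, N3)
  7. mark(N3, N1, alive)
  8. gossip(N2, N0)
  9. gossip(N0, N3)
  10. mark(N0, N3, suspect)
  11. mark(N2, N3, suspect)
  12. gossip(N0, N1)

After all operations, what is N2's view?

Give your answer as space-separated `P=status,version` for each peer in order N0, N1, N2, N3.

Op 1: gossip N1<->N0 -> N1.N0=(alive,v0) N1.N1=(alive,v0) N1.N2=(alive,v0) N1.N3=(alive,v0) | N0.N0=(alive,v0) N0.N1=(alive,v0) N0.N2=(alive,v0) N0.N3=(alive,v0)
Op 2: gossip N2<->N3 -> N2.N0=(alive,v0) N2.N1=(alive,v0) N2.N2=(alive,v0) N2.N3=(alive,v0) | N3.N0=(alive,v0) N3.N1=(alive,v0) N3.N2=(alive,v0) N3.N3=(alive,v0)
Op 3: N1 marks N3=suspect -> (suspect,v1)
Op 4: gossip N0<->N1 -> N0.N0=(alive,v0) N0.N1=(alive,v0) N0.N2=(alive,v0) N0.N3=(suspect,v1) | N1.N0=(alive,v0) N1.N1=(alive,v0) N1.N2=(alive,v0) N1.N3=(suspect,v1)
Op 5: gossip N3<->N0 -> N3.N0=(alive,v0) N3.N1=(alive,v0) N3.N2=(alive,v0) N3.N3=(suspect,v1) | N0.N0=(alive,v0) N0.N1=(alive,v0) N0.N2=(alive,v0) N0.N3=(suspect,v1)
Op 6: gossip N0<->N3 -> N0.N0=(alive,v0) N0.N1=(alive,v0) N0.N2=(alive,v0) N0.N3=(suspect,v1) | N3.N0=(alive,v0) N3.N1=(alive,v0) N3.N2=(alive,v0) N3.N3=(suspect,v1)
Op 7: N3 marks N1=alive -> (alive,v1)
Op 8: gossip N2<->N0 -> N2.N0=(alive,v0) N2.N1=(alive,v0) N2.N2=(alive,v0) N2.N3=(suspect,v1) | N0.N0=(alive,v0) N0.N1=(alive,v0) N0.N2=(alive,v0) N0.N3=(suspect,v1)
Op 9: gossip N0<->N3 -> N0.N0=(alive,v0) N0.N1=(alive,v1) N0.N2=(alive,v0) N0.N3=(suspect,v1) | N3.N0=(alive,v0) N3.N1=(alive,v1) N3.N2=(alive,v0) N3.N3=(suspect,v1)
Op 10: N0 marks N3=suspect -> (suspect,v2)
Op 11: N2 marks N3=suspect -> (suspect,v2)
Op 12: gossip N0<->N1 -> N0.N0=(alive,v0) N0.N1=(alive,v1) N0.N2=(alive,v0) N0.N3=(suspect,v2) | N1.N0=(alive,v0) N1.N1=(alive,v1) N1.N2=(alive,v0) N1.N3=(suspect,v2)

Answer: N0=alive,0 N1=alive,0 N2=alive,0 N3=suspect,2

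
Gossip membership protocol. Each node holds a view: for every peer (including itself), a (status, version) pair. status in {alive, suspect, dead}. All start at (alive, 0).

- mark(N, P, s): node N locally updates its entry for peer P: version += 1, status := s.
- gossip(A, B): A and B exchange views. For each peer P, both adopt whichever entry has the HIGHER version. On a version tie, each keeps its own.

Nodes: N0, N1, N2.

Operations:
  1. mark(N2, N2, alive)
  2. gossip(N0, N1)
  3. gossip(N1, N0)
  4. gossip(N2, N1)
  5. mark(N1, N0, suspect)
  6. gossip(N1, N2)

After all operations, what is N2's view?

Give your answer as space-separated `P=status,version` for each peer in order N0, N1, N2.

Op 1: N2 marks N2=alive -> (alive,v1)
Op 2: gossip N0<->N1 -> N0.N0=(alive,v0) N0.N1=(alive,v0) N0.N2=(alive,v0) | N1.N0=(alive,v0) N1.N1=(alive,v0) N1.N2=(alive,v0)
Op 3: gossip N1<->N0 -> N1.N0=(alive,v0) N1.N1=(alive,v0) N1.N2=(alive,v0) | N0.N0=(alive,v0) N0.N1=(alive,v0) N0.N2=(alive,v0)
Op 4: gossip N2<->N1 -> N2.N0=(alive,v0) N2.N1=(alive,v0) N2.N2=(alive,v1) | N1.N0=(alive,v0) N1.N1=(alive,v0) N1.N2=(alive,v1)
Op 5: N1 marks N0=suspect -> (suspect,v1)
Op 6: gossip N1<->N2 -> N1.N0=(suspect,v1) N1.N1=(alive,v0) N1.N2=(alive,v1) | N2.N0=(suspect,v1) N2.N1=(alive,v0) N2.N2=(alive,v1)

Answer: N0=suspect,1 N1=alive,0 N2=alive,1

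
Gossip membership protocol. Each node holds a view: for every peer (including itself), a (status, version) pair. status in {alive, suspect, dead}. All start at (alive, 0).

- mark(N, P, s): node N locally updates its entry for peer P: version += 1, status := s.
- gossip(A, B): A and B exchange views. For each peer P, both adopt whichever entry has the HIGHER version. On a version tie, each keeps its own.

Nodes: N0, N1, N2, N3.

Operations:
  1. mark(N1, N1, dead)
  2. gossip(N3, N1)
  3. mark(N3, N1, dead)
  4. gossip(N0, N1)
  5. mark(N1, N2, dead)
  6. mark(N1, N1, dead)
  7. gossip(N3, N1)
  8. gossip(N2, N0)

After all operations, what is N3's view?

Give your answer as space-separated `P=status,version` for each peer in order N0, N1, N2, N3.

Op 1: N1 marks N1=dead -> (dead,v1)
Op 2: gossip N3<->N1 -> N3.N0=(alive,v0) N3.N1=(dead,v1) N3.N2=(alive,v0) N3.N3=(alive,v0) | N1.N0=(alive,v0) N1.N1=(dead,v1) N1.N2=(alive,v0) N1.N3=(alive,v0)
Op 3: N3 marks N1=dead -> (dead,v2)
Op 4: gossip N0<->N1 -> N0.N0=(alive,v0) N0.N1=(dead,v1) N0.N2=(alive,v0) N0.N3=(alive,v0) | N1.N0=(alive,v0) N1.N1=(dead,v1) N1.N2=(alive,v0) N1.N3=(alive,v0)
Op 5: N1 marks N2=dead -> (dead,v1)
Op 6: N1 marks N1=dead -> (dead,v2)
Op 7: gossip N3<->N1 -> N3.N0=(alive,v0) N3.N1=(dead,v2) N3.N2=(dead,v1) N3.N3=(alive,v0) | N1.N0=(alive,v0) N1.N1=(dead,v2) N1.N2=(dead,v1) N1.N3=(alive,v0)
Op 8: gossip N2<->N0 -> N2.N0=(alive,v0) N2.N1=(dead,v1) N2.N2=(alive,v0) N2.N3=(alive,v0) | N0.N0=(alive,v0) N0.N1=(dead,v1) N0.N2=(alive,v0) N0.N3=(alive,v0)

Answer: N0=alive,0 N1=dead,2 N2=dead,1 N3=alive,0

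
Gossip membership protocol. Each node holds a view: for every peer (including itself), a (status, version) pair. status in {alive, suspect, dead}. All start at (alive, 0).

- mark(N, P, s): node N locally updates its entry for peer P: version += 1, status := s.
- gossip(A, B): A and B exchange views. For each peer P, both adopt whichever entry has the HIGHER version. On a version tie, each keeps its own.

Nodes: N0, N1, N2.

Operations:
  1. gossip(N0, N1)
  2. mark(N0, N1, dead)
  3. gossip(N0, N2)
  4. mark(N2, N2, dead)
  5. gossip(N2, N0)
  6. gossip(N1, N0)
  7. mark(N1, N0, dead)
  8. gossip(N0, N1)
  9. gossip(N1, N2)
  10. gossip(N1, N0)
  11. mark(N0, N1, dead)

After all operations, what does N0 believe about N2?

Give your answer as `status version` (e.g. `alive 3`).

Answer: dead 1

Derivation:
Op 1: gossip N0<->N1 -> N0.N0=(alive,v0) N0.N1=(alive,v0) N0.N2=(alive,v0) | N1.N0=(alive,v0) N1.N1=(alive,v0) N1.N2=(alive,v0)
Op 2: N0 marks N1=dead -> (dead,v1)
Op 3: gossip N0<->N2 -> N0.N0=(alive,v0) N0.N1=(dead,v1) N0.N2=(alive,v0) | N2.N0=(alive,v0) N2.N1=(dead,v1) N2.N2=(alive,v0)
Op 4: N2 marks N2=dead -> (dead,v1)
Op 5: gossip N2<->N0 -> N2.N0=(alive,v0) N2.N1=(dead,v1) N2.N2=(dead,v1) | N0.N0=(alive,v0) N0.N1=(dead,v1) N0.N2=(dead,v1)
Op 6: gossip N1<->N0 -> N1.N0=(alive,v0) N1.N1=(dead,v1) N1.N2=(dead,v1) | N0.N0=(alive,v0) N0.N1=(dead,v1) N0.N2=(dead,v1)
Op 7: N1 marks N0=dead -> (dead,v1)
Op 8: gossip N0<->N1 -> N0.N0=(dead,v1) N0.N1=(dead,v1) N0.N2=(dead,v1) | N1.N0=(dead,v1) N1.N1=(dead,v1) N1.N2=(dead,v1)
Op 9: gossip N1<->N2 -> N1.N0=(dead,v1) N1.N1=(dead,v1) N1.N2=(dead,v1) | N2.N0=(dead,v1) N2.N1=(dead,v1) N2.N2=(dead,v1)
Op 10: gossip N1<->N0 -> N1.N0=(dead,v1) N1.N1=(dead,v1) N1.N2=(dead,v1) | N0.N0=(dead,v1) N0.N1=(dead,v1) N0.N2=(dead,v1)
Op 11: N0 marks N1=dead -> (dead,v2)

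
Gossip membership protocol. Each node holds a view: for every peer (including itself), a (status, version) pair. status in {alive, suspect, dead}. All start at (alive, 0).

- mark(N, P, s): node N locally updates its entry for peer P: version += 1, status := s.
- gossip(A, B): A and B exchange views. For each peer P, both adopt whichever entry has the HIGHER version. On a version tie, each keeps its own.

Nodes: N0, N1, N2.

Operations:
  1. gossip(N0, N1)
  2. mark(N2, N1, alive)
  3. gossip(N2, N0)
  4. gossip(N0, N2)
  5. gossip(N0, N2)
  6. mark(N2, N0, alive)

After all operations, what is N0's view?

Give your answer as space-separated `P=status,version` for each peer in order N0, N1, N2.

Answer: N0=alive,0 N1=alive,1 N2=alive,0

Derivation:
Op 1: gossip N0<->N1 -> N0.N0=(alive,v0) N0.N1=(alive,v0) N0.N2=(alive,v0) | N1.N0=(alive,v0) N1.N1=(alive,v0) N1.N2=(alive,v0)
Op 2: N2 marks N1=alive -> (alive,v1)
Op 3: gossip N2<->N0 -> N2.N0=(alive,v0) N2.N1=(alive,v1) N2.N2=(alive,v0) | N0.N0=(alive,v0) N0.N1=(alive,v1) N0.N2=(alive,v0)
Op 4: gossip N0<->N2 -> N0.N0=(alive,v0) N0.N1=(alive,v1) N0.N2=(alive,v0) | N2.N0=(alive,v0) N2.N1=(alive,v1) N2.N2=(alive,v0)
Op 5: gossip N0<->N2 -> N0.N0=(alive,v0) N0.N1=(alive,v1) N0.N2=(alive,v0) | N2.N0=(alive,v0) N2.N1=(alive,v1) N2.N2=(alive,v0)
Op 6: N2 marks N0=alive -> (alive,v1)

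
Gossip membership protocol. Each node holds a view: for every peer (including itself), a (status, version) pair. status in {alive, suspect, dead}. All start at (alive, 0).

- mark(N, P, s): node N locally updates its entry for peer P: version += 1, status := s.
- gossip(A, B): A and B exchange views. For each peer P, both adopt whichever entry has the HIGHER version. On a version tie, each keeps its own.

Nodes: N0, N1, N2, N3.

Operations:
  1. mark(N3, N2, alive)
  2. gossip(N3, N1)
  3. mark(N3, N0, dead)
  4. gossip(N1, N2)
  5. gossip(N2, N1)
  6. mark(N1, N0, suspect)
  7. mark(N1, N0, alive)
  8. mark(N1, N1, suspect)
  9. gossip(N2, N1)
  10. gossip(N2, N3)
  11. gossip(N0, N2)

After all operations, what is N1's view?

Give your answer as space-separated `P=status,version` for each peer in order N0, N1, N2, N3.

Op 1: N3 marks N2=alive -> (alive,v1)
Op 2: gossip N3<->N1 -> N3.N0=(alive,v0) N3.N1=(alive,v0) N3.N2=(alive,v1) N3.N3=(alive,v0) | N1.N0=(alive,v0) N1.N1=(alive,v0) N1.N2=(alive,v1) N1.N3=(alive,v0)
Op 3: N3 marks N0=dead -> (dead,v1)
Op 4: gossip N1<->N2 -> N1.N0=(alive,v0) N1.N1=(alive,v0) N1.N2=(alive,v1) N1.N3=(alive,v0) | N2.N0=(alive,v0) N2.N1=(alive,v0) N2.N2=(alive,v1) N2.N3=(alive,v0)
Op 5: gossip N2<->N1 -> N2.N0=(alive,v0) N2.N1=(alive,v0) N2.N2=(alive,v1) N2.N3=(alive,v0) | N1.N0=(alive,v0) N1.N1=(alive,v0) N1.N2=(alive,v1) N1.N3=(alive,v0)
Op 6: N1 marks N0=suspect -> (suspect,v1)
Op 7: N1 marks N0=alive -> (alive,v2)
Op 8: N1 marks N1=suspect -> (suspect,v1)
Op 9: gossip N2<->N1 -> N2.N0=(alive,v2) N2.N1=(suspect,v1) N2.N2=(alive,v1) N2.N3=(alive,v0) | N1.N0=(alive,v2) N1.N1=(suspect,v1) N1.N2=(alive,v1) N1.N3=(alive,v0)
Op 10: gossip N2<->N3 -> N2.N0=(alive,v2) N2.N1=(suspect,v1) N2.N2=(alive,v1) N2.N3=(alive,v0) | N3.N0=(alive,v2) N3.N1=(suspect,v1) N3.N2=(alive,v1) N3.N3=(alive,v0)
Op 11: gossip N0<->N2 -> N0.N0=(alive,v2) N0.N1=(suspect,v1) N0.N2=(alive,v1) N0.N3=(alive,v0) | N2.N0=(alive,v2) N2.N1=(suspect,v1) N2.N2=(alive,v1) N2.N3=(alive,v0)

Answer: N0=alive,2 N1=suspect,1 N2=alive,1 N3=alive,0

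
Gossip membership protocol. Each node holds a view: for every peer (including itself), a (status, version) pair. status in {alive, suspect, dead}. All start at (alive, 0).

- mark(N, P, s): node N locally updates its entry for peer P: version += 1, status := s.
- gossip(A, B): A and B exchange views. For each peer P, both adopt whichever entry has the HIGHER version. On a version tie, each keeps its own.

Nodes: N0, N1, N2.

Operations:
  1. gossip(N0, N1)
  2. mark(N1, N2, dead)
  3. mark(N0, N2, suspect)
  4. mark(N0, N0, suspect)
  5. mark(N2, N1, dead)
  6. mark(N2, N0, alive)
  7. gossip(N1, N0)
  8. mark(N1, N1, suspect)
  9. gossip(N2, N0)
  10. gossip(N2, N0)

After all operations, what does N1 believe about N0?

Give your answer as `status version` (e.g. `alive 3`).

Answer: suspect 1

Derivation:
Op 1: gossip N0<->N1 -> N0.N0=(alive,v0) N0.N1=(alive,v0) N0.N2=(alive,v0) | N1.N0=(alive,v0) N1.N1=(alive,v0) N1.N2=(alive,v0)
Op 2: N1 marks N2=dead -> (dead,v1)
Op 3: N0 marks N2=suspect -> (suspect,v1)
Op 4: N0 marks N0=suspect -> (suspect,v1)
Op 5: N2 marks N1=dead -> (dead,v1)
Op 6: N2 marks N0=alive -> (alive,v1)
Op 7: gossip N1<->N0 -> N1.N0=(suspect,v1) N1.N1=(alive,v0) N1.N2=(dead,v1) | N0.N0=(suspect,v1) N0.N1=(alive,v0) N0.N2=(suspect,v1)
Op 8: N1 marks N1=suspect -> (suspect,v1)
Op 9: gossip N2<->N0 -> N2.N0=(alive,v1) N2.N1=(dead,v1) N2.N2=(suspect,v1) | N0.N0=(suspect,v1) N0.N1=(dead,v1) N0.N2=(suspect,v1)
Op 10: gossip N2<->N0 -> N2.N0=(alive,v1) N2.N1=(dead,v1) N2.N2=(suspect,v1) | N0.N0=(suspect,v1) N0.N1=(dead,v1) N0.N2=(suspect,v1)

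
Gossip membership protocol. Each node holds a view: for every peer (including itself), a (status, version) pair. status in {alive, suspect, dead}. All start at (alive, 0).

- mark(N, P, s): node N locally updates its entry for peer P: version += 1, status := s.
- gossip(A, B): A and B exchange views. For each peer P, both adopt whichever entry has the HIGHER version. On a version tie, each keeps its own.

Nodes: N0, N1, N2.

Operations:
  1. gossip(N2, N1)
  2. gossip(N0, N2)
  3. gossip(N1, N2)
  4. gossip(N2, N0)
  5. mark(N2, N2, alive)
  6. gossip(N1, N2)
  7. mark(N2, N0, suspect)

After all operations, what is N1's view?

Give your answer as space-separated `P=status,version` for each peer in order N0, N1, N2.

Answer: N0=alive,0 N1=alive,0 N2=alive,1

Derivation:
Op 1: gossip N2<->N1 -> N2.N0=(alive,v0) N2.N1=(alive,v0) N2.N2=(alive,v0) | N1.N0=(alive,v0) N1.N1=(alive,v0) N1.N2=(alive,v0)
Op 2: gossip N0<->N2 -> N0.N0=(alive,v0) N0.N1=(alive,v0) N0.N2=(alive,v0) | N2.N0=(alive,v0) N2.N1=(alive,v0) N2.N2=(alive,v0)
Op 3: gossip N1<->N2 -> N1.N0=(alive,v0) N1.N1=(alive,v0) N1.N2=(alive,v0) | N2.N0=(alive,v0) N2.N1=(alive,v0) N2.N2=(alive,v0)
Op 4: gossip N2<->N0 -> N2.N0=(alive,v0) N2.N1=(alive,v0) N2.N2=(alive,v0) | N0.N0=(alive,v0) N0.N1=(alive,v0) N0.N2=(alive,v0)
Op 5: N2 marks N2=alive -> (alive,v1)
Op 6: gossip N1<->N2 -> N1.N0=(alive,v0) N1.N1=(alive,v0) N1.N2=(alive,v1) | N2.N0=(alive,v0) N2.N1=(alive,v0) N2.N2=(alive,v1)
Op 7: N2 marks N0=suspect -> (suspect,v1)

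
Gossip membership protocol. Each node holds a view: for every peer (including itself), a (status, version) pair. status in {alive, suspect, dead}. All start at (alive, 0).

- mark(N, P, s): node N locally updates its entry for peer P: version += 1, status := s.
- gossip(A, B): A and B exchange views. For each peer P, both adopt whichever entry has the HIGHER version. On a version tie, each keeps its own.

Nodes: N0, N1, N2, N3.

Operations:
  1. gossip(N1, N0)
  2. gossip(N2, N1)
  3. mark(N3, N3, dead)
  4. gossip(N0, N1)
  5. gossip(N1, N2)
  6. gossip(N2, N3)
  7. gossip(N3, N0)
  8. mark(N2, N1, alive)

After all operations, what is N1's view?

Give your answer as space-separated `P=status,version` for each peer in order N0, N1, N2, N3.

Answer: N0=alive,0 N1=alive,0 N2=alive,0 N3=alive,0

Derivation:
Op 1: gossip N1<->N0 -> N1.N0=(alive,v0) N1.N1=(alive,v0) N1.N2=(alive,v0) N1.N3=(alive,v0) | N0.N0=(alive,v0) N0.N1=(alive,v0) N0.N2=(alive,v0) N0.N3=(alive,v0)
Op 2: gossip N2<->N1 -> N2.N0=(alive,v0) N2.N1=(alive,v0) N2.N2=(alive,v0) N2.N3=(alive,v0) | N1.N0=(alive,v0) N1.N1=(alive,v0) N1.N2=(alive,v0) N1.N3=(alive,v0)
Op 3: N3 marks N3=dead -> (dead,v1)
Op 4: gossip N0<->N1 -> N0.N0=(alive,v0) N0.N1=(alive,v0) N0.N2=(alive,v0) N0.N3=(alive,v0) | N1.N0=(alive,v0) N1.N1=(alive,v0) N1.N2=(alive,v0) N1.N3=(alive,v0)
Op 5: gossip N1<->N2 -> N1.N0=(alive,v0) N1.N1=(alive,v0) N1.N2=(alive,v0) N1.N3=(alive,v0) | N2.N0=(alive,v0) N2.N1=(alive,v0) N2.N2=(alive,v0) N2.N3=(alive,v0)
Op 6: gossip N2<->N3 -> N2.N0=(alive,v0) N2.N1=(alive,v0) N2.N2=(alive,v0) N2.N3=(dead,v1) | N3.N0=(alive,v0) N3.N1=(alive,v0) N3.N2=(alive,v0) N3.N3=(dead,v1)
Op 7: gossip N3<->N0 -> N3.N0=(alive,v0) N3.N1=(alive,v0) N3.N2=(alive,v0) N3.N3=(dead,v1) | N0.N0=(alive,v0) N0.N1=(alive,v0) N0.N2=(alive,v0) N0.N3=(dead,v1)
Op 8: N2 marks N1=alive -> (alive,v1)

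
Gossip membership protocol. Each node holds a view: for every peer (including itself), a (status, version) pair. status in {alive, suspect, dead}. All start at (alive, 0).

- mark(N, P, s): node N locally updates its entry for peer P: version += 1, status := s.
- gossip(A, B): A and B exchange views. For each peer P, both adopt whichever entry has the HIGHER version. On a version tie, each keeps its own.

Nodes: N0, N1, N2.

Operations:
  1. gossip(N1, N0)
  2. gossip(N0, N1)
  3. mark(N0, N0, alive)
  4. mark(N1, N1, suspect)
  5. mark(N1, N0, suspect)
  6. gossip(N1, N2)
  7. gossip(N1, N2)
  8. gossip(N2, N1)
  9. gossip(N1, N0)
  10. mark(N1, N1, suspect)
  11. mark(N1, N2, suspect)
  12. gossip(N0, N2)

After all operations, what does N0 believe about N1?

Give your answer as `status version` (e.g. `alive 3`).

Answer: suspect 1

Derivation:
Op 1: gossip N1<->N0 -> N1.N0=(alive,v0) N1.N1=(alive,v0) N1.N2=(alive,v0) | N0.N0=(alive,v0) N0.N1=(alive,v0) N0.N2=(alive,v0)
Op 2: gossip N0<->N1 -> N0.N0=(alive,v0) N0.N1=(alive,v0) N0.N2=(alive,v0) | N1.N0=(alive,v0) N1.N1=(alive,v0) N1.N2=(alive,v0)
Op 3: N0 marks N0=alive -> (alive,v1)
Op 4: N1 marks N1=suspect -> (suspect,v1)
Op 5: N1 marks N0=suspect -> (suspect,v1)
Op 6: gossip N1<->N2 -> N1.N0=(suspect,v1) N1.N1=(suspect,v1) N1.N2=(alive,v0) | N2.N0=(suspect,v1) N2.N1=(suspect,v1) N2.N2=(alive,v0)
Op 7: gossip N1<->N2 -> N1.N0=(suspect,v1) N1.N1=(suspect,v1) N1.N2=(alive,v0) | N2.N0=(suspect,v1) N2.N1=(suspect,v1) N2.N2=(alive,v0)
Op 8: gossip N2<->N1 -> N2.N0=(suspect,v1) N2.N1=(suspect,v1) N2.N2=(alive,v0) | N1.N0=(suspect,v1) N1.N1=(suspect,v1) N1.N2=(alive,v0)
Op 9: gossip N1<->N0 -> N1.N0=(suspect,v1) N1.N1=(suspect,v1) N1.N2=(alive,v0) | N0.N0=(alive,v1) N0.N1=(suspect,v1) N0.N2=(alive,v0)
Op 10: N1 marks N1=suspect -> (suspect,v2)
Op 11: N1 marks N2=suspect -> (suspect,v1)
Op 12: gossip N0<->N2 -> N0.N0=(alive,v1) N0.N1=(suspect,v1) N0.N2=(alive,v0) | N2.N0=(suspect,v1) N2.N1=(suspect,v1) N2.N2=(alive,v0)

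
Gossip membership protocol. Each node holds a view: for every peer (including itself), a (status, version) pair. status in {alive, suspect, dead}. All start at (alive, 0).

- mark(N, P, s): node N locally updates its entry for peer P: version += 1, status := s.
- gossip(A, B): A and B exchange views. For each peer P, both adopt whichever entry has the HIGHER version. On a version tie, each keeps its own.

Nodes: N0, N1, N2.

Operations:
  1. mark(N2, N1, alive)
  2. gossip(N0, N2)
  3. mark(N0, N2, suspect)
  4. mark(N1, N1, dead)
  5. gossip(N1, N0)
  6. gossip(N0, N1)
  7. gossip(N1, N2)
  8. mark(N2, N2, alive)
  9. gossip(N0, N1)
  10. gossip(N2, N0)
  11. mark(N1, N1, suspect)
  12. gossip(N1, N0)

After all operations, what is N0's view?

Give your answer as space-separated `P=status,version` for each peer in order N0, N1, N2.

Answer: N0=alive,0 N1=suspect,2 N2=alive,2

Derivation:
Op 1: N2 marks N1=alive -> (alive,v1)
Op 2: gossip N0<->N2 -> N0.N0=(alive,v0) N0.N1=(alive,v1) N0.N2=(alive,v0) | N2.N0=(alive,v0) N2.N1=(alive,v1) N2.N2=(alive,v0)
Op 3: N0 marks N2=suspect -> (suspect,v1)
Op 4: N1 marks N1=dead -> (dead,v1)
Op 5: gossip N1<->N0 -> N1.N0=(alive,v0) N1.N1=(dead,v1) N1.N2=(suspect,v1) | N0.N0=(alive,v0) N0.N1=(alive,v1) N0.N2=(suspect,v1)
Op 6: gossip N0<->N1 -> N0.N0=(alive,v0) N0.N1=(alive,v1) N0.N2=(suspect,v1) | N1.N0=(alive,v0) N1.N1=(dead,v1) N1.N2=(suspect,v1)
Op 7: gossip N1<->N2 -> N1.N0=(alive,v0) N1.N1=(dead,v1) N1.N2=(suspect,v1) | N2.N0=(alive,v0) N2.N1=(alive,v1) N2.N2=(suspect,v1)
Op 8: N2 marks N2=alive -> (alive,v2)
Op 9: gossip N0<->N1 -> N0.N0=(alive,v0) N0.N1=(alive,v1) N0.N2=(suspect,v1) | N1.N0=(alive,v0) N1.N1=(dead,v1) N1.N2=(suspect,v1)
Op 10: gossip N2<->N0 -> N2.N0=(alive,v0) N2.N1=(alive,v1) N2.N2=(alive,v2) | N0.N0=(alive,v0) N0.N1=(alive,v1) N0.N2=(alive,v2)
Op 11: N1 marks N1=suspect -> (suspect,v2)
Op 12: gossip N1<->N0 -> N1.N0=(alive,v0) N1.N1=(suspect,v2) N1.N2=(alive,v2) | N0.N0=(alive,v0) N0.N1=(suspect,v2) N0.N2=(alive,v2)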